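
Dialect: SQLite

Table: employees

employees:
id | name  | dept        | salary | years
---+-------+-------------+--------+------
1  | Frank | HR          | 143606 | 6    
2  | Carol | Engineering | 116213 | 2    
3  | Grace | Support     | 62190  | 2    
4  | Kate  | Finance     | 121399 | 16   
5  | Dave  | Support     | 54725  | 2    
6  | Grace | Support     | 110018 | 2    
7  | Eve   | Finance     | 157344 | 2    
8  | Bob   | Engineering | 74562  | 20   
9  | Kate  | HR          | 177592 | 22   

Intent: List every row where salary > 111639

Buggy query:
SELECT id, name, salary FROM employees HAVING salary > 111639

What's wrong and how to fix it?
Bug: This is a non-aggregate query (no GROUP BY, no aggregates), so in SQLite the HAVING clause is invalid here; a row-level condition belongs in WHERE

Fix: Replace HAVING with WHERE since the condition applies to individual rows

Corrected query:
SELECT id, name, salary FROM employees WHERE salary > 111639

Result:
id | name  | salary
---+-------+-------
1  | Frank | 143606
2  | Carol | 116213
4  | Kate  | 121399
7  | Eve   | 157344
9  | Kate  | 177592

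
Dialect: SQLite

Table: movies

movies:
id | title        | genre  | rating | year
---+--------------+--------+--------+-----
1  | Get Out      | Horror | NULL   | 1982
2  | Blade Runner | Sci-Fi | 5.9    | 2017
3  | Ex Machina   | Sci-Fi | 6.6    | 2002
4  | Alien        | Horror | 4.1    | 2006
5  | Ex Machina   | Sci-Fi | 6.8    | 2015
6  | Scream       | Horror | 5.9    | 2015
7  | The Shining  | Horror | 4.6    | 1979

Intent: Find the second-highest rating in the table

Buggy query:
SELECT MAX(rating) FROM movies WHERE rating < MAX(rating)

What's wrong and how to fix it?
Bug: MAX(rating) on the right of the comparison is an aggregate-in-WHERE error

Fix: Compute the overall MAX in a subquery, then take MAX of rows below it

Corrected query:
SELECT MAX(rating) FROM movies WHERE rating < (SELECT MAX(rating) FROM movies)

Result:
MAX(rating)
-----------
6.6        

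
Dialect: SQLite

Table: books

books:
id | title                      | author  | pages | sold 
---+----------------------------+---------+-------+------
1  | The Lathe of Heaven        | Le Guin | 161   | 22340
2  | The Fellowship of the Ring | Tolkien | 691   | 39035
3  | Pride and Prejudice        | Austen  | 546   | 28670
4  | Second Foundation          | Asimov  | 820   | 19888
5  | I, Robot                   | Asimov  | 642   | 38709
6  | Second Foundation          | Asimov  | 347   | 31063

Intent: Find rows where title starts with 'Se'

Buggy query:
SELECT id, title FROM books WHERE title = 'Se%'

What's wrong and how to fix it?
Bug: Wildcards only work with LIKE; '=' treats '%' as a literal character

Fix: Replace '=' with LIKE so 'Se%' is treated as a pattern

Corrected query:
SELECT id, title FROM books WHERE title LIKE 'Se%'

Result:
id | title            
---+------------------
4  | Second Foundation
6  | Second Foundation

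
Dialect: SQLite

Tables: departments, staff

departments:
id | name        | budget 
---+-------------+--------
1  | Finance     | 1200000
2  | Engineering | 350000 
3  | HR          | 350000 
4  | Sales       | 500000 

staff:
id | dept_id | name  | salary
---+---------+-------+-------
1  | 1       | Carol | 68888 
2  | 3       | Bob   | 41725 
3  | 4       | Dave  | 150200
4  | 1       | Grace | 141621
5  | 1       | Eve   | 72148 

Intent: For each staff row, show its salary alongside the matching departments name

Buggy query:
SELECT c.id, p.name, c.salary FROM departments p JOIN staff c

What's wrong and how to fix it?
Bug: Missing join condition: each staff row is matched to all departments rows instead of just its own

Fix: Add ON c.dept_id = p.id to the JOIN

Corrected query:
SELECT c.id, p.name, c.salary FROM departments p JOIN staff c ON c.dept_id = p.id

Result:
id | name    | salary
---+---------+-------
1  | Finance | 68888 
2  | HR      | 41725 
3  | Sales   | 150200
4  | Finance | 141621
5  | Finance | 72148 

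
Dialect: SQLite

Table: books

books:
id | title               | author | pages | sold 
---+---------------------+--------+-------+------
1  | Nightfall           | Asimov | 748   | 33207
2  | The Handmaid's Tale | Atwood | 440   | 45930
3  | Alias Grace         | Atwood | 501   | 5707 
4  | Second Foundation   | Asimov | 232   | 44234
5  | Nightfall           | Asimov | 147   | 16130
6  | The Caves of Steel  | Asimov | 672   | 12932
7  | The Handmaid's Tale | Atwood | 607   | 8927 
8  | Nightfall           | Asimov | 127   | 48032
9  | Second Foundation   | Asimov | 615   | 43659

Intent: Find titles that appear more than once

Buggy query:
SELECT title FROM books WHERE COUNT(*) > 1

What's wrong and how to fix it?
Bug: COUNT(*) is an aggregate and cannot be used in WHERE

Fix: Group first, then use HAVING for the count condition

Corrected query:
SELECT title FROM books GROUP BY title HAVING COUNT(*) > 1

Result:
title              
-------------------
Nightfall          
Second Foundation  
The Handmaid's Tale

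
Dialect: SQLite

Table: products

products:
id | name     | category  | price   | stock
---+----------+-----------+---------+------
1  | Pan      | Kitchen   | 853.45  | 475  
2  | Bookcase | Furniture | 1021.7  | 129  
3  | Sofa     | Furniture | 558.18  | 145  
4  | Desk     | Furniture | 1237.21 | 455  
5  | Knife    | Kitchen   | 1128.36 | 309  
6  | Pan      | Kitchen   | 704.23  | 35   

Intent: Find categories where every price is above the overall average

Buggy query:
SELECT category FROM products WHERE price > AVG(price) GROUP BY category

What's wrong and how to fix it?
Bug: WHERE evaluates per row before aggregation, so AVG() is unavailable

Fix: Use a subquery for AVG and a HAVING MIN(...) filter so the condition holds for every row in the group

Corrected query:
SELECT category FROM products GROUP BY category HAVING MIN(price) > (SELECT AVG(price) FROM products)

Result:
(no rows)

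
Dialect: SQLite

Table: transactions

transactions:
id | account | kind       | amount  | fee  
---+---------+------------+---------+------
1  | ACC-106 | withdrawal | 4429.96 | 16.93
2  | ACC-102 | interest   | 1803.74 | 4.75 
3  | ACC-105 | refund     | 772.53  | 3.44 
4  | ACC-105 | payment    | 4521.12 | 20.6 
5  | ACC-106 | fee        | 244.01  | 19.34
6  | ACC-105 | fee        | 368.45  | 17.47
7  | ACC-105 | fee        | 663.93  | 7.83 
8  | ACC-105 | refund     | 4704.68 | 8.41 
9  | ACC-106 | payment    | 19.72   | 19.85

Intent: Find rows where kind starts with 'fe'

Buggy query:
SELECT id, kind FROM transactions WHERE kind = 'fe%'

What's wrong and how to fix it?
Bug: '=' compares the literal string including the % character; pattern matching needs LIKE

Fix: Use LIKE for wildcard pattern matching

Corrected query:
SELECT id, kind FROM transactions WHERE kind LIKE 'fe%'

Result:
id | kind
---+-----
5  | fee 
6  | fee 
7  | fee 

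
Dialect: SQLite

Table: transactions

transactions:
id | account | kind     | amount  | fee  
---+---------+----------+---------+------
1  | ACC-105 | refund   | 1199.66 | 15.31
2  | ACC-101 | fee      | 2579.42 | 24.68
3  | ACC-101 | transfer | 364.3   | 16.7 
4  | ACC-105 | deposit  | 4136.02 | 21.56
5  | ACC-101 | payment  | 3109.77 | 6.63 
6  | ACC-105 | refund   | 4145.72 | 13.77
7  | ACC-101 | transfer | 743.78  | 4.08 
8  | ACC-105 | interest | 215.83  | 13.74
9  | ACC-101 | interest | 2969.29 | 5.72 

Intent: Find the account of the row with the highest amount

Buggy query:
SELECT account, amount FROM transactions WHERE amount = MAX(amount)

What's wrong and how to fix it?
Bug: WHERE is evaluated per row; an aggregate over the whole table isn't defined there

Fix: Wrap MAX in a scalar subquery so WHERE compares against a single value

Corrected query:
SELECT account, amount FROM transactions WHERE amount = (SELECT MAX(amount) FROM transactions)

Result:
account | amount 
--------+--------
ACC-105 | 4145.72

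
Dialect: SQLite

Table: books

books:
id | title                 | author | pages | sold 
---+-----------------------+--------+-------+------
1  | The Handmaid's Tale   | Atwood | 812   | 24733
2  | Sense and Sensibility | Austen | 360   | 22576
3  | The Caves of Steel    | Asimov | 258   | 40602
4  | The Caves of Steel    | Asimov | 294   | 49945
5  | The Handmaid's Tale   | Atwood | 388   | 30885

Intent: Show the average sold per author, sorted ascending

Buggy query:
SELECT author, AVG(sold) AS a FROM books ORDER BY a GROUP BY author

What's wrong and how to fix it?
Bug: GROUP BY must precede ORDER BY

Fix: Reorder: SELECT … FROM … GROUP BY … ORDER BY …

Corrected query:
SELECT author, AVG(sold) AS a FROM books GROUP BY author ORDER BY a

Result:
author | a      
-------+--------
Austen | 22576  
Atwood | 27809  
Asimov | 45273.5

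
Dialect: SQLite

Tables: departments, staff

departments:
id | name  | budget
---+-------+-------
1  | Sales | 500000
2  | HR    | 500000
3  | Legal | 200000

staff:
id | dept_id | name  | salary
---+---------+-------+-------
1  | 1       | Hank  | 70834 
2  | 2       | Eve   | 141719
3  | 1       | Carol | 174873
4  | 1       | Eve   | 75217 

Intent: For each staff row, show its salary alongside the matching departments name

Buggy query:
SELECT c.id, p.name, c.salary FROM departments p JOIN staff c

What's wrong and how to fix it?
Bug: Missing join condition: each staff row is matched to all departments rows instead of just its own

Fix: Specify the join condition linking the foreign key to the parent id

Corrected query:
SELECT c.id, p.name, c.salary FROM departments p JOIN staff c ON c.dept_id = p.id

Result:
id | name  | salary
---+-------+-------
1  | Sales | 70834 
2  | HR    | 141719
3  | Sales | 174873
4  | Sales | 75217 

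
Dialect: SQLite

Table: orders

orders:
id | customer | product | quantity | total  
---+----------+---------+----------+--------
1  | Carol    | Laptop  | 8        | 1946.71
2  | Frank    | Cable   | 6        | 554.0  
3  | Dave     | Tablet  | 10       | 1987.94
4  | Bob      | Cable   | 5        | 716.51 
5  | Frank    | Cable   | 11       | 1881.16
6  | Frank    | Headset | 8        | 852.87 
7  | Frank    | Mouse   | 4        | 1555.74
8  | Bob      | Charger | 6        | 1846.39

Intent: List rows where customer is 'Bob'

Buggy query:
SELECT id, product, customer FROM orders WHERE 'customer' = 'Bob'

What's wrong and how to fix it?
Bug: 'customer' in single quotes is a string literal, not the column; the comparison is literal-vs-literal and never true

Fix: Remove the quotes around the column name (or use double quotes for an identifier)

Corrected query:
SELECT id, product, customer FROM orders WHERE customer = 'Bob'

Result:
id | product | customer
---+---------+---------
4  | Cable   | Bob     
8  | Charger | Bob     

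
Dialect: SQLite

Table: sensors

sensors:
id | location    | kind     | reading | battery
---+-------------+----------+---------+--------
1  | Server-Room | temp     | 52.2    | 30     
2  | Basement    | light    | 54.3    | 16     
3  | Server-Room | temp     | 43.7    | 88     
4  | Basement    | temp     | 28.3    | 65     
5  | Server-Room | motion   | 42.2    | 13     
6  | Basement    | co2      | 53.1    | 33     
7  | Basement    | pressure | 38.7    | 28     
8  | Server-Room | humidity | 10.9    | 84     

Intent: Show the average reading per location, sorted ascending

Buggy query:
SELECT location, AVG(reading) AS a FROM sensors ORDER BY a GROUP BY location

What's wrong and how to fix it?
Bug: GROUP BY must precede ORDER BY

Fix: Move ORDER BY to the end, after GROUP BY

Corrected query:
SELECT location, AVG(reading) AS a FROM sensors GROUP BY location ORDER BY a

Result:
location    | a    
------------+------
Server-Room | 37.25
Basement    | 43.6 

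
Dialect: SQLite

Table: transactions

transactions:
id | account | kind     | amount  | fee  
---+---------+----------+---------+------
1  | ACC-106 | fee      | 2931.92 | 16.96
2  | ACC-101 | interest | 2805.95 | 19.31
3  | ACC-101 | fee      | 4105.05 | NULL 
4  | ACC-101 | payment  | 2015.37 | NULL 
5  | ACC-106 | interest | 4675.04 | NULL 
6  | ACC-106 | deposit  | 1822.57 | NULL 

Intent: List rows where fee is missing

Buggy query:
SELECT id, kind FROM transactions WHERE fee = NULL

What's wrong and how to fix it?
Bug: '= NULL' is always unknown in SQL three-valued logic, so no rows match

Fix: Replace '= NULL' with 'IS NULL'

Corrected query:
SELECT id, kind FROM transactions WHERE fee IS NULL

Result:
id | kind    
---+---------
3  | fee     
4  | payment 
5  | interest
6  | deposit 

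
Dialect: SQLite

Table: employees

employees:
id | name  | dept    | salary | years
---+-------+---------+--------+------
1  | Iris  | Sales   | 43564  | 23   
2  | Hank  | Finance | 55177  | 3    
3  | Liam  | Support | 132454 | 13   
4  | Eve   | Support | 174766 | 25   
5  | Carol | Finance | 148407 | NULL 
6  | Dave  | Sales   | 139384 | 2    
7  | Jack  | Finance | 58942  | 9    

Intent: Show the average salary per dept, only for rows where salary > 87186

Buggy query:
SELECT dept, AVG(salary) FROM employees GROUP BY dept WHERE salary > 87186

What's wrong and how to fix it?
Bug: Row-level WHERE must come before GROUP BY in the clause order

Fix: Move the WHERE clause before GROUP BY

Corrected query:
SELECT dept, AVG(salary) FROM employees WHERE salary > 87186 GROUP BY dept

Result:
dept    | AVG(salary)
--------+------------
Finance | 148407     
Sales   | 139384     
Support | 153610     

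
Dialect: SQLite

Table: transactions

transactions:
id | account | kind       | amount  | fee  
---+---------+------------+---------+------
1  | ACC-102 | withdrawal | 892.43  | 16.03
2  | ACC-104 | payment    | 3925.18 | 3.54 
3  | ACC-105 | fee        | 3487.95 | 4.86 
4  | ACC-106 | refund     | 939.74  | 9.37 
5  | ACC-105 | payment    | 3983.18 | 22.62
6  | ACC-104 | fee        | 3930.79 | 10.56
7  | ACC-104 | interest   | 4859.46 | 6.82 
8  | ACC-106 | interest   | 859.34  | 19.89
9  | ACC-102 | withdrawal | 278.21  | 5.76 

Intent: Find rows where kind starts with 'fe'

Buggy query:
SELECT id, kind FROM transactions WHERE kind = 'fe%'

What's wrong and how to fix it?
Bug: Wildcards only work with LIKE; '=' treats '%' as a literal character

Fix: Use LIKE for wildcard pattern matching

Corrected query:
SELECT id, kind FROM transactions WHERE kind LIKE 'fe%'

Result:
id | kind
---+-----
3  | fee 
6  | fee 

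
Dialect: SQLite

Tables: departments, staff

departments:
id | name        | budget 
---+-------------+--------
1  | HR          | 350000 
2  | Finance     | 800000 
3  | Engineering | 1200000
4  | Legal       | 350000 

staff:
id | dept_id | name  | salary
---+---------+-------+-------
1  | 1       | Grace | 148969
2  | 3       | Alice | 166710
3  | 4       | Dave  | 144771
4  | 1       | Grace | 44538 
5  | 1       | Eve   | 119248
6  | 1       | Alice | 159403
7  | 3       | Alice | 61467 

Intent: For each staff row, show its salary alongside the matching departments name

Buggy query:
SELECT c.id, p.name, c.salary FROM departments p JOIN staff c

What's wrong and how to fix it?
Bug: Missing join condition: each staff row is matched to all departments rows instead of just its own

Fix: Add ON c.dept_id = p.id to the JOIN

Corrected query:
SELECT c.id, p.name, c.salary FROM departments p JOIN staff c ON c.dept_id = p.id

Result:
id | name        | salary
---+-------------+-------
1  | HR          | 148969
2  | Engineering | 166710
3  | Legal       | 144771
4  | HR          | 44538 
5  | HR          | 119248
6  | HR          | 159403
7  | Engineering | 61467 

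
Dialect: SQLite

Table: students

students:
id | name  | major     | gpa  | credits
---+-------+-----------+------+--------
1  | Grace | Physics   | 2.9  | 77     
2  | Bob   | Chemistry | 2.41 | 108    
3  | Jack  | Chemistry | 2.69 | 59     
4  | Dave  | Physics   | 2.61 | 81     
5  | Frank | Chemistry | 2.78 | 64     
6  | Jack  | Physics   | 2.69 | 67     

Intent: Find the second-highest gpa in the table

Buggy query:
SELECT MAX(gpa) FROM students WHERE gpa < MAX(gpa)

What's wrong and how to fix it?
Bug: MAX(gpa) on the right of the comparison is an aggregate-in-WHERE error

Fix: Put the inner MAX in a scalar subquery

Corrected query:
SELECT MAX(gpa) FROM students WHERE gpa < (SELECT MAX(gpa) FROM students)

Result:
MAX(gpa)
--------
2.78    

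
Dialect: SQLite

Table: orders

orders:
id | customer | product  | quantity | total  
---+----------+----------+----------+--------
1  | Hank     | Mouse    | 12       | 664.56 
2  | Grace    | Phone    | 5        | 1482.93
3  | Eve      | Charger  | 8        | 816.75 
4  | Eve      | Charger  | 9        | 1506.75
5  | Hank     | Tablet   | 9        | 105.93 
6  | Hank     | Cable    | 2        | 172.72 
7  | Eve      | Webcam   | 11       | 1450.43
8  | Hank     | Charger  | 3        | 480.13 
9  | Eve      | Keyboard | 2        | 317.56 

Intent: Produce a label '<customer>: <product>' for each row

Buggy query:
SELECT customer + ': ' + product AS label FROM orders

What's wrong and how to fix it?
Bug: SQLite uses || for string concatenation; + coerces text to numbers (yielding 0)

Fix: Replace + with || to concatenate text

Corrected query:
SELECT customer || ': ' || product AS label FROM orders

Result:
label        
-------------
Hank: Mouse  
Grace: Phone 
Eve: Charger 
Eve: Charger 
Hank: Tablet 
Hank: Cable  
Eve: Webcam  
Hank: Charger
Eve: Keyboard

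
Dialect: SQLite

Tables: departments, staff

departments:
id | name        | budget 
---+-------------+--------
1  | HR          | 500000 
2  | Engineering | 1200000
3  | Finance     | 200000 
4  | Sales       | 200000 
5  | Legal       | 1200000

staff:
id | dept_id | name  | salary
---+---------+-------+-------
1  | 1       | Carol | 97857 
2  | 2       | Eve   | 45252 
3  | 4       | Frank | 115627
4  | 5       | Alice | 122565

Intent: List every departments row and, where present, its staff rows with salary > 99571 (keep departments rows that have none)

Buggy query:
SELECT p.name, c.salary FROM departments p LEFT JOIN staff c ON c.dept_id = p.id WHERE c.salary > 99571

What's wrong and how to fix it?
Bug: Filtering c.salary in WHERE discards the NULL rows produced by LEFT JOIN, turning it into an inner join

Fix: Move the right-table condition into the ON clause so unmatched parents are kept

Corrected query:
SELECT p.name, c.salary FROM departments p LEFT JOIN staff c ON c.dept_id = p.id AND c.salary > 99571

Result:
name        | salary
------------+-------
HR          | NULL  
Engineering | NULL  
Finance     | NULL  
Sales       | 115627
Legal       | 122565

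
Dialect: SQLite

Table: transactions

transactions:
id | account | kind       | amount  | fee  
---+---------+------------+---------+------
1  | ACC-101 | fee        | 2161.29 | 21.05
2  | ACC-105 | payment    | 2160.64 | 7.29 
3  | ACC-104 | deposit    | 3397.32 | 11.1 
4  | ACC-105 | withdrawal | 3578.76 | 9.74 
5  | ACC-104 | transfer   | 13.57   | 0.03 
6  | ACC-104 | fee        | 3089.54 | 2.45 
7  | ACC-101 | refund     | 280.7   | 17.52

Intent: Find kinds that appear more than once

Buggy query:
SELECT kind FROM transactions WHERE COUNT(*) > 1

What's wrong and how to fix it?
Bug: COUNT(*) is an aggregate and cannot be used in WHERE

Fix: Group first, then use HAVING for the count condition

Corrected query:
SELECT kind FROM transactions GROUP BY kind HAVING COUNT(*) > 1

Result:
kind
----
fee 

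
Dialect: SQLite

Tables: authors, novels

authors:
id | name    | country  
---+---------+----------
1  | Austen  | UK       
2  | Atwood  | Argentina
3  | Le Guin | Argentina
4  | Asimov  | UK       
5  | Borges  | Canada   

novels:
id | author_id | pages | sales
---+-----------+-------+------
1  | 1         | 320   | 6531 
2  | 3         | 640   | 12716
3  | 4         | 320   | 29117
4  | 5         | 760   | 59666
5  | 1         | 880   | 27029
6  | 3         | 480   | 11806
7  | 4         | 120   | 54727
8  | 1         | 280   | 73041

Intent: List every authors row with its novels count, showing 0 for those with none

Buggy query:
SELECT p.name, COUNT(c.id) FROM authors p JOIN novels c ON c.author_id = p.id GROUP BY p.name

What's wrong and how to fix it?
Bug: An inner join excludes parents with zero children

Fix: Switch to LEFT JOIN to retain unmatched parent rows

Corrected query:
SELECT p.name, COUNT(c.id) FROM authors p LEFT JOIN novels c ON c.author_id = p.id GROUP BY p.name

Result:
name    | COUNT(c.id)
--------+------------
Asimov  | 2          
Atwood  | 0          
Austen  | 3          
Borges  | 1          
Le Guin | 2          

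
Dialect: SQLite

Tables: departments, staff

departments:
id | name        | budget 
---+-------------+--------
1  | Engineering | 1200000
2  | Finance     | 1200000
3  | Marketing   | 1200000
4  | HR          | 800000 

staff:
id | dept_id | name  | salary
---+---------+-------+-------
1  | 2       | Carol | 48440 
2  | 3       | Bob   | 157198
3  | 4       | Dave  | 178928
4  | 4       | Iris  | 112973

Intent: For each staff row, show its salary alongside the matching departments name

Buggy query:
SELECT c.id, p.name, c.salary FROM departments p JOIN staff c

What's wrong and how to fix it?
Bug: Missing join condition: each staff row is matched to all departments rows instead of just its own

Fix: Specify the join condition linking the foreign key to the parent id

Corrected query:
SELECT c.id, p.name, c.salary FROM departments p JOIN staff c ON c.dept_id = p.id

Result:
id | name      | salary
---+-----------+-------
1  | Finance   | 48440 
2  | Marketing | 157198
3  | HR        | 178928
4  | HR        | 112973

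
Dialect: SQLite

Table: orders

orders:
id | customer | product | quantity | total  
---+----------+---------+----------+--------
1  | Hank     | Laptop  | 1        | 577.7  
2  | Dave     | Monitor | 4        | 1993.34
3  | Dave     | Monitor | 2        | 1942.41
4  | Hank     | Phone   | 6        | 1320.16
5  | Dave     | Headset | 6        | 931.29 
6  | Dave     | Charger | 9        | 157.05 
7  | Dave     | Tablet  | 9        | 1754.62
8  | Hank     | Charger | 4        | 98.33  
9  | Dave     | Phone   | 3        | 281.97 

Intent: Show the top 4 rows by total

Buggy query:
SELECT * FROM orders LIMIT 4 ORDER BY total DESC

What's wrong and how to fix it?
Bug: ORDER BY cannot follow LIMIT; LIMIT is the final clause

Fix: Swap the clauses: ORDER BY first, then LIMIT

Corrected query:
SELECT * FROM orders ORDER BY total DESC LIMIT 4

Result:
id | customer | product | quantity | total  
---+----------+---------+----------+--------
2  | Dave     | Monitor | 4        | 1993.34
3  | Dave     | Monitor | 2        | 1942.41
7  | Dave     | Tablet  | 9        | 1754.62
4  | Hank     | Phone   | 6        | 1320.16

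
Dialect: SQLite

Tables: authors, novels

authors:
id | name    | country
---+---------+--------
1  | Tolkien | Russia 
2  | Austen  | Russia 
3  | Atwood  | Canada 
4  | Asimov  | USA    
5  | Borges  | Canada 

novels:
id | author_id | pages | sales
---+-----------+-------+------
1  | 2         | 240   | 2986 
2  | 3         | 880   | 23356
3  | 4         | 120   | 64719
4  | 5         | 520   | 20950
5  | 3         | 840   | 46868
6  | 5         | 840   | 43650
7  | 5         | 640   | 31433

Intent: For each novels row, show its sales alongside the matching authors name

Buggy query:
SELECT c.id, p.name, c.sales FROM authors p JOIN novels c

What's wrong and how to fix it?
Bug: Missing join condition: each novels row is matched to all authors rows instead of just its own

Fix: Add ON c.author_id = p.id to the JOIN

Corrected query:
SELECT c.id, p.name, c.sales FROM authors p JOIN novels c ON c.author_id = p.id

Result:
id | name   | sales
---+--------+------
1  | Austen | 2986 
2  | Atwood | 23356
3  | Asimov | 64719
4  | Borges | 20950
5  | Atwood | 46868
6  | Borges | 43650
7  | Borges | 31433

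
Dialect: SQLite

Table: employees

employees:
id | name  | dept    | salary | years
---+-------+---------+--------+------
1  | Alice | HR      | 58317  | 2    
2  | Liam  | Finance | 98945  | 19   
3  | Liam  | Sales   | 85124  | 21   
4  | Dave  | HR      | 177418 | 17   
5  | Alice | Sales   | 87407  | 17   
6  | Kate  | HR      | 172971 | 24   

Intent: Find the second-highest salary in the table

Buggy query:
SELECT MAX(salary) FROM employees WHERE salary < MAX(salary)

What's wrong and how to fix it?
Bug: MAX(salary) on the right of the comparison is an aggregate-in-WHERE error

Fix: Put the inner MAX in a scalar subquery

Corrected query:
SELECT MAX(salary) FROM employees WHERE salary < (SELECT MAX(salary) FROM employees)

Result:
MAX(salary)
-----------
172971     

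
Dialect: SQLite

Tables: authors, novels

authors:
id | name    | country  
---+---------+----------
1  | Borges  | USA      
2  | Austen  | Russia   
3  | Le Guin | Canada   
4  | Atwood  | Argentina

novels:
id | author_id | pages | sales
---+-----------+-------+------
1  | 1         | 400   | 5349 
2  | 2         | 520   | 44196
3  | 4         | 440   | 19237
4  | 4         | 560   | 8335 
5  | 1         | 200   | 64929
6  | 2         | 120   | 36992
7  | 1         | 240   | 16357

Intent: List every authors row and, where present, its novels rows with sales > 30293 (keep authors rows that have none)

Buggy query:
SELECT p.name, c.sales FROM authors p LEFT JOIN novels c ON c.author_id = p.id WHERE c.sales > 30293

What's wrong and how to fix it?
Bug: Filtering c.sales in WHERE discards the NULL rows produced by LEFT JOIN, turning it into an inner join

Fix: Put 'c.sales > 30293' in the JOIN's ON clause instead of WHERE

Corrected query:
SELECT p.name, c.sales FROM authors p LEFT JOIN novels c ON c.author_id = p.id AND c.sales > 30293

Result:
name    | sales
--------+------
Borges  | 64929
Austen  | 36992
Austen  | 44196
Le Guin | NULL 
Atwood  | NULL 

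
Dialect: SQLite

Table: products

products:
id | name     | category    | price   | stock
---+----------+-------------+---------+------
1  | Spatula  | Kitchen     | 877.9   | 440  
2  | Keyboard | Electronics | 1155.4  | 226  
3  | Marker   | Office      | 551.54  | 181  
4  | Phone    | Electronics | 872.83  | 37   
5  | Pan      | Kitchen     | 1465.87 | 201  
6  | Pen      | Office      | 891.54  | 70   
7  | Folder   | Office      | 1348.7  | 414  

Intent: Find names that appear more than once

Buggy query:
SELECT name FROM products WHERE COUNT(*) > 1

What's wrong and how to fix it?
Bug: COUNT(*) is an aggregate and cannot be used in WHERE

Fix: Group first, then use HAVING for the count condition

Corrected query:
SELECT name FROM products GROUP BY name HAVING COUNT(*) > 1

Result:
(no rows)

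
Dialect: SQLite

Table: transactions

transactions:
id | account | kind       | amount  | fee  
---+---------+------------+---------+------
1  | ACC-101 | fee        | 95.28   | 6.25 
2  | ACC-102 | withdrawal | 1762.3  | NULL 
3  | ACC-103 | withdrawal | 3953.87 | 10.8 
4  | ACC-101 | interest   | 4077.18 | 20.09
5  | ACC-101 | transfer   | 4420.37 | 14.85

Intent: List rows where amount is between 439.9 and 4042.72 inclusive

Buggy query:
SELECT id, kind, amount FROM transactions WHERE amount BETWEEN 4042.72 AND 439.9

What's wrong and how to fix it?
Bug: The bounds are reversed; BETWEEN a AND b requires a <= b to match anything

Fix: Swap the bounds so the smaller value comes first

Corrected query:
SELECT id, kind, amount FROM transactions WHERE amount BETWEEN 439.9 AND 4042.72

Result:
id | kind       | amount 
---+------------+--------
2  | withdrawal | 1762.3 
3  | withdrawal | 3953.87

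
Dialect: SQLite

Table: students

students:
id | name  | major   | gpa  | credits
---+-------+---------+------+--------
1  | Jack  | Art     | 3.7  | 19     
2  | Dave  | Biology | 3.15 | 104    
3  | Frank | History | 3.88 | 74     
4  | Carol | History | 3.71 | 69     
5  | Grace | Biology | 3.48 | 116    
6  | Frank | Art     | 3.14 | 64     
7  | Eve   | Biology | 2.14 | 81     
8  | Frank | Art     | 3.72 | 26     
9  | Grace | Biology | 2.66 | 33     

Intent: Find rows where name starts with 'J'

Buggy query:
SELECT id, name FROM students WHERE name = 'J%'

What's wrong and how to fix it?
Bug: '=' compares the literal string including the % character; pattern matching needs LIKE

Fix: Use LIKE for wildcard pattern matching

Corrected query:
SELECT id, name FROM students WHERE name LIKE 'J%'

Result:
id | name
---+-----
1  | Jack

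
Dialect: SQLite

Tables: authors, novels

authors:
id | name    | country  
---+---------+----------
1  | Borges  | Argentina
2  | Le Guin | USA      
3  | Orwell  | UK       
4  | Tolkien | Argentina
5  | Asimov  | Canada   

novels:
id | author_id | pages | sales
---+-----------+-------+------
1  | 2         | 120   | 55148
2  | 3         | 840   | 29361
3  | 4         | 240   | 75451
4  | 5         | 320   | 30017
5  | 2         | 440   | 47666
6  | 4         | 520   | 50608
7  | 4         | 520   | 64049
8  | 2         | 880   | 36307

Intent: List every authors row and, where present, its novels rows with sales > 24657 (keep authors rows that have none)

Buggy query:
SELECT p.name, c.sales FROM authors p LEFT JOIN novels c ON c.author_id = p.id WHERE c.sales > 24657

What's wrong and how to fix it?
Bug: Filtering c.sales in WHERE discards the NULL rows produced by LEFT JOIN, turning it into an inner join

Fix: Put 'c.sales > 24657' in the JOIN's ON clause instead of WHERE

Corrected query:
SELECT p.name, c.sales FROM authors p LEFT JOIN novels c ON c.author_id = p.id AND c.sales > 24657

Result:
name    | sales
--------+------
Borges  | NULL 
Le Guin | 36307
Le Guin | 47666
Le Guin | 55148
Orwell  | 29361
Tolkien | 50608
Tolkien | 64049
Tolkien | 75451
Asimov  | 30017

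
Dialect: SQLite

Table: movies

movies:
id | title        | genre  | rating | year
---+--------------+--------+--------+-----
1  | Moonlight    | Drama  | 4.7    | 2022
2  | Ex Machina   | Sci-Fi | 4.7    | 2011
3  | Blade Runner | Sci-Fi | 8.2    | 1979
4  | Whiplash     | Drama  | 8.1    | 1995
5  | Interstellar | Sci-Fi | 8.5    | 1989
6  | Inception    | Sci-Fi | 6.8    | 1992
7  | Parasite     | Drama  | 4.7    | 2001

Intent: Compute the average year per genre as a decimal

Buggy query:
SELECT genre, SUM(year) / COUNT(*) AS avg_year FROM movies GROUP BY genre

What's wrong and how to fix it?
Bug: SUM(year) and COUNT(*) are both integers; the division truncates the fractional part

Fix: Cast one side to REAL so the division keeps the fractional part

Corrected query:
SELECT genre, SUM(year) * 1.0 / COUNT(*) AS avg_year FROM movies GROUP BY genre

Result:
genre  | avg_year
-------+---------
Drama  | 2006    
Sci-Fi | 1992.75 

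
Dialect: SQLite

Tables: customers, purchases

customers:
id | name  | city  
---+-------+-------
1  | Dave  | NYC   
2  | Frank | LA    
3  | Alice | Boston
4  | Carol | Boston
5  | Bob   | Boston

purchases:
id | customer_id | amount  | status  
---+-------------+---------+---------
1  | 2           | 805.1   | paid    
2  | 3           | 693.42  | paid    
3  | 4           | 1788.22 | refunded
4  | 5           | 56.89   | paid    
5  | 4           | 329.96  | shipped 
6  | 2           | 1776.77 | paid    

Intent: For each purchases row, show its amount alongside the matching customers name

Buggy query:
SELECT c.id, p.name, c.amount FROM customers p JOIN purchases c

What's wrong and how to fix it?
Bug: Missing join condition: each purchases row is matched to all customers rows instead of just its own

Fix: Add ON c.customer_id = p.id to the JOIN

Corrected query:
SELECT c.id, p.name, c.amount FROM customers p JOIN purchases c ON c.customer_id = p.id

Result:
id | name  | amount 
---+-------+--------
1  | Frank | 805.1  
2  | Alice | 693.42 
3  | Carol | 1788.22
4  | Bob   | 56.89  
5  | Carol | 329.96 
6  | Frank | 1776.77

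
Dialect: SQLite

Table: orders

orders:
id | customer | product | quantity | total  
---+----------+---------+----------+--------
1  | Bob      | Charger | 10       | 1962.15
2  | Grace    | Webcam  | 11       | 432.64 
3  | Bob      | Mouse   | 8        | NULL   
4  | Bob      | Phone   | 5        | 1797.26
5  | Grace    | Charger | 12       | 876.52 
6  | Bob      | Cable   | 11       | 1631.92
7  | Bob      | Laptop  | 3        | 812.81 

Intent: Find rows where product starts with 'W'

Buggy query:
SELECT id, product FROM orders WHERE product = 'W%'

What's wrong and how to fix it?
Bug: Wildcards only work with LIKE; '=' treats '%' as a literal character

Fix: Replace '=' with LIKE so 'W%' is treated as a pattern

Corrected query:
SELECT id, product FROM orders WHERE product LIKE 'W%'

Result:
id | product
---+--------
2  | Webcam 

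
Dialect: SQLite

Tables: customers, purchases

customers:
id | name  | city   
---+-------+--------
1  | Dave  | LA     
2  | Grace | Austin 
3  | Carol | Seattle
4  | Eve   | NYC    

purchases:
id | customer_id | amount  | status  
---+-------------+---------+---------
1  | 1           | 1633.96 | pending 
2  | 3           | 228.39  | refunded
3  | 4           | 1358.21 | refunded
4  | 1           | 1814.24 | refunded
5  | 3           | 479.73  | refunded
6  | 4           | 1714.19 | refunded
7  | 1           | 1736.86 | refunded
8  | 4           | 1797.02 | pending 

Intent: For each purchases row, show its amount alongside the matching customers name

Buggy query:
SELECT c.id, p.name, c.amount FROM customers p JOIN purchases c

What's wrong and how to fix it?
Bug: Missing join condition: each purchases row is matched to all customers rows instead of just its own

Fix: Add ON c.customer_id = p.id to the JOIN

Corrected query:
SELECT c.id, p.name, c.amount FROM customers p JOIN purchases c ON c.customer_id = p.id

Result:
id | name  | amount 
---+-------+--------
1  | Dave  | 1633.96
2  | Carol | 228.39 
3  | Eve   | 1358.21
4  | Dave  | 1814.24
5  | Carol | 479.73 
6  | Eve   | 1714.19
7  | Dave  | 1736.86
8  | Eve   | 1797.02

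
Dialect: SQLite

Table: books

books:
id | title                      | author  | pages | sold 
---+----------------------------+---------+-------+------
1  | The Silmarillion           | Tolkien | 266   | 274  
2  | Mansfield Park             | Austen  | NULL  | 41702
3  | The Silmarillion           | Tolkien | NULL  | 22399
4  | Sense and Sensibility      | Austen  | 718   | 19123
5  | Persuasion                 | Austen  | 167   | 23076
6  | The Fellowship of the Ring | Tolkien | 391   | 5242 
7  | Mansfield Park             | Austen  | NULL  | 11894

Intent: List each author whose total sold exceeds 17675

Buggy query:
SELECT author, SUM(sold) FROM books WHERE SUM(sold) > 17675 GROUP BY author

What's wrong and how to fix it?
Bug: WHERE runs before GROUP BY, so aggregates aren't available there

Fix: Use HAVING (which filters groups after aggregation) instead of WHERE

Corrected query:
SELECT author, SUM(sold) FROM books GROUP BY author HAVING SUM(sold) > 17675

Result:
author  | SUM(sold)
--------+----------
Austen  | 95795    
Tolkien | 27915    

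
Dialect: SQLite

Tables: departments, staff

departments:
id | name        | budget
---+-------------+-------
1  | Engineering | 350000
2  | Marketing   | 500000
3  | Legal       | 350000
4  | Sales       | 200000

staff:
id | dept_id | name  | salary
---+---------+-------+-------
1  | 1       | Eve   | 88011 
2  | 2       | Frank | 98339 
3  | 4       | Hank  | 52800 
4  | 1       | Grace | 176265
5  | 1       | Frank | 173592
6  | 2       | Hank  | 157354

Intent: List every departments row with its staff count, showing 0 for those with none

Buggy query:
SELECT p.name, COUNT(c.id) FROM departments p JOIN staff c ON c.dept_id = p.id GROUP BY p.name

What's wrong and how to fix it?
Bug: An inner join excludes parents with zero children

Fix: Use LEFT JOIN so parents without children still appear (COUNT(c.id) gives 0)

Corrected query:
SELECT p.name, COUNT(c.id) FROM departments p LEFT JOIN staff c ON c.dept_id = p.id GROUP BY p.name

Result:
name        | COUNT(c.id)
------------+------------
Engineering | 3          
Legal       | 0          
Marketing   | 2          
Sales       | 1          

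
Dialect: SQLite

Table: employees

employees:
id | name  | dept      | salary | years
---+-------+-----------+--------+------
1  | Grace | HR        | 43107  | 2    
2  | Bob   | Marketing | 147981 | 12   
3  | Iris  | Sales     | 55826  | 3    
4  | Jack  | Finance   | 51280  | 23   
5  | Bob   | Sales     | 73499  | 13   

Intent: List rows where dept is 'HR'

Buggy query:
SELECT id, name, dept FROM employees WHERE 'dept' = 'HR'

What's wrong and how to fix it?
Bug: 'dept' in single quotes is a string literal, not the column; the comparison is literal-vs-literal and never true

Fix: Remove the quotes around the column name (or use double quotes for an identifier)

Corrected query:
SELECT id, name, dept FROM employees WHERE dept = 'HR'

Result:
id | name  | dept
---+-------+-----
1  | Grace | HR  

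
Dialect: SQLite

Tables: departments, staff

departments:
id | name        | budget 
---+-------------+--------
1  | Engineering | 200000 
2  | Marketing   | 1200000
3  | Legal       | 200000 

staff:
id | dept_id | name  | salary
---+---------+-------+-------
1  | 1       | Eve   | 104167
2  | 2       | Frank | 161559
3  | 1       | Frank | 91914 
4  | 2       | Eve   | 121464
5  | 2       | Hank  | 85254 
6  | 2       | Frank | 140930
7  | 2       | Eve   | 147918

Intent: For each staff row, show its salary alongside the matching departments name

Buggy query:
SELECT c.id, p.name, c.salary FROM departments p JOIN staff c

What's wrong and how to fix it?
Bug: Missing join condition: each staff row is matched to all departments rows instead of just its own

Fix: Add ON c.dept_id = p.id to the JOIN

Corrected query:
SELECT c.id, p.name, c.salary FROM departments p JOIN staff c ON c.dept_id = p.id

Result:
id | name        | salary
---+-------------+-------
1  | Engineering | 104167
2  | Marketing   | 161559
3  | Engineering | 91914 
4  | Marketing   | 121464
5  | Marketing   | 85254 
6  | Marketing   | 140930
7  | Marketing   | 147918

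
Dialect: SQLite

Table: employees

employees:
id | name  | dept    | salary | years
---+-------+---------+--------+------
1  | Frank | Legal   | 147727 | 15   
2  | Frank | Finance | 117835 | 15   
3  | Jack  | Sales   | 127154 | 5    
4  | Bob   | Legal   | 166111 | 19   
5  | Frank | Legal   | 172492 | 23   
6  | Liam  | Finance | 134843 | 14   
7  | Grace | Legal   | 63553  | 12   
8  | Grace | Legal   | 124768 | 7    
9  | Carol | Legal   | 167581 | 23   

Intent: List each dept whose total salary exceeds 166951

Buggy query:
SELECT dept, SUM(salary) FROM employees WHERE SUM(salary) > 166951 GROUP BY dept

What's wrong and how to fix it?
Bug: WHERE runs before GROUP BY, so aggregates aren't available there

Fix: Move the aggregate condition to a HAVING clause

Corrected query:
SELECT dept, SUM(salary) FROM employees GROUP BY dept HAVING SUM(salary) > 166951

Result:
dept    | SUM(salary)
--------+------------
Finance | 252678     
Legal   | 842232     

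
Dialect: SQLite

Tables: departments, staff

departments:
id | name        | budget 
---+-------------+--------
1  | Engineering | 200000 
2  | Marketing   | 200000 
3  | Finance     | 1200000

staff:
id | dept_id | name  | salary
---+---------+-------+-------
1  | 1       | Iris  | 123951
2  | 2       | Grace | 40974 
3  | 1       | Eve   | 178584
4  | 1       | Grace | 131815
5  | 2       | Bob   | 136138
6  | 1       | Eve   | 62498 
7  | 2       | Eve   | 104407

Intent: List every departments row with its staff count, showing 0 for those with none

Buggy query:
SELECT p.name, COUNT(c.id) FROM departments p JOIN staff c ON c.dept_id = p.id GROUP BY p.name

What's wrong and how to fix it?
Bug: INNER JOIN drops departments rows that have no matching staff rows

Fix: Use LEFT JOIN so parents without children still appear (COUNT(c.id) gives 0)

Corrected query:
SELECT p.name, COUNT(c.id) FROM departments p LEFT JOIN staff c ON c.dept_id = p.id GROUP BY p.name

Result:
name        | COUNT(c.id)
------------+------------
Engineering | 4          
Finance     | 0          
Marketing   | 3          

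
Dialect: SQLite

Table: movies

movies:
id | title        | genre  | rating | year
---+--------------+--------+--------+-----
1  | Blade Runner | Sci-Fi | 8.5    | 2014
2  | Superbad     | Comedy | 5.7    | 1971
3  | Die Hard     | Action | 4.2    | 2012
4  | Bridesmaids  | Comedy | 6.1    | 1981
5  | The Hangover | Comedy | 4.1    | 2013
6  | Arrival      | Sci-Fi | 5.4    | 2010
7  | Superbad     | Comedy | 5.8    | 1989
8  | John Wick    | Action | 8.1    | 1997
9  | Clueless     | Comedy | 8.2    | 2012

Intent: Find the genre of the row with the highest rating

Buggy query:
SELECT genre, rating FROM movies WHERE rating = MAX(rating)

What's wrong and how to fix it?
Bug: WHERE is evaluated per row; an aggregate over the whole table isn't defined there

Fix: Use a subquery: WHERE rating = (SELECT MAX(rating) FROM movies)

Corrected query:
SELECT genre, rating FROM movies WHERE rating = (SELECT MAX(rating) FROM movies)

Result:
genre  | rating
-------+-------
Sci-Fi | 8.5   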